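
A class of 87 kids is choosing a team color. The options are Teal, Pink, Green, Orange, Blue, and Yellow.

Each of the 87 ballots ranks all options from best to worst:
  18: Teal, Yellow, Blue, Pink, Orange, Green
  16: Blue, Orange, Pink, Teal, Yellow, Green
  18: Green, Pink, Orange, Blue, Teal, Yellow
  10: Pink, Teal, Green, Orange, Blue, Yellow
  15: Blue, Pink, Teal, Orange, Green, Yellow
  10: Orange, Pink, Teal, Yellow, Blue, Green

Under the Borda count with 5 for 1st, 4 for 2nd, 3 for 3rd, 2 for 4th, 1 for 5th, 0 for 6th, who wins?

Teal: 18×5 + 16×2 + 18×1 + 10×4 + 15×3 + 10×3 = 255
Pink: 18×2 + 16×3 + 18×4 + 10×5 + 15×4 + 10×4 = 306
Green: 18×0 + 16×0 + 18×5 + 10×3 + 15×1 + 10×0 = 135
Orange: 18×1 + 16×4 + 18×3 + 10×2 + 15×2 + 10×5 = 236
Blue: 18×3 + 16×5 + 18×2 + 10×1 + 15×5 + 10×1 = 265
Yellow: 18×4 + 16×1 + 18×0 + 10×0 + 15×0 + 10×2 = 108

Pink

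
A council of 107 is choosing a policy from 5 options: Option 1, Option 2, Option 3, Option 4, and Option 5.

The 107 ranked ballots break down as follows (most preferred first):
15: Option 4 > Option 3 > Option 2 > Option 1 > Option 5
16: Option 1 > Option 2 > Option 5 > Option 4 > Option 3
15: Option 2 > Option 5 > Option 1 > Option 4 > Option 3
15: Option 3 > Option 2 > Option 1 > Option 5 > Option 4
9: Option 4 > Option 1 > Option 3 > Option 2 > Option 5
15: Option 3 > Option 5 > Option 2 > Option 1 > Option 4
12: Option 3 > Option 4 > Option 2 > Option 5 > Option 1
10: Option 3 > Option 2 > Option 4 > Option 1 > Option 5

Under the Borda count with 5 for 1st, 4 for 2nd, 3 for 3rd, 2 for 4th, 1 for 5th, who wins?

Option 1: 15×2 + 16×5 + 15×3 + 15×3 + 9×4 + 15×2 + 12×1 + 10×2 = 298
Option 2: 15×3 + 16×4 + 15×5 + 15×4 + 9×2 + 15×3 + 12×3 + 10×4 = 383
Option 3: 15×4 + 16×1 + 15×1 + 15×5 + 9×3 + 15×5 + 12×5 + 10×5 = 378
Option 4: 15×5 + 16×2 + 15×2 + 15×1 + 9×5 + 15×1 + 12×4 + 10×3 = 290
Option 5: 15×1 + 16×3 + 15×4 + 15×2 + 9×1 + 15×4 + 12×2 + 10×1 = 256

Option 2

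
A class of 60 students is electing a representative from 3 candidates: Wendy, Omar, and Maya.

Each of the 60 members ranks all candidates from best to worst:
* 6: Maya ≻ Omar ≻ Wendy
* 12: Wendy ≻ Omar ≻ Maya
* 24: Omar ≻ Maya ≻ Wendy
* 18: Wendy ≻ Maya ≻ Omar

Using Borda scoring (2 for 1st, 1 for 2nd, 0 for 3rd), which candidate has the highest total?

Omar

Wendy: 6×0 + 12×2 + 24×0 + 18×2 = 60
Omar: 6×1 + 12×1 + 24×2 + 18×0 = 66
Maya: 6×2 + 12×0 + 24×1 + 18×1 = 54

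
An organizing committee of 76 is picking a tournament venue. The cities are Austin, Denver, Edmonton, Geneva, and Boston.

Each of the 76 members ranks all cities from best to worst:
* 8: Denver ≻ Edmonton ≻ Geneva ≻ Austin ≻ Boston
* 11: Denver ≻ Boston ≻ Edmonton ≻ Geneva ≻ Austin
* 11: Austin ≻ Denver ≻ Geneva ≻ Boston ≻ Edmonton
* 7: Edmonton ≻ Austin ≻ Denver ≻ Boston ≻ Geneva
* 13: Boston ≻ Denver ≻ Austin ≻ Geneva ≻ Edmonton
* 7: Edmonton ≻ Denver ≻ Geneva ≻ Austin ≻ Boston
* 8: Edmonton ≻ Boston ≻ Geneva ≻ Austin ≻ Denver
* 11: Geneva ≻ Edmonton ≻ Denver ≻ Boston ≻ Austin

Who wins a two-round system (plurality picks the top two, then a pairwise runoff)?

Round 1 first-place votes: Austin 11, Denver 19, Edmonton 22, Geneva 11, Boston 13. Edmonton and Denver advance.
Runoff: Edmonton is ranked above Denver on 33 ballots, Denver above Edmonton on 43.

Denver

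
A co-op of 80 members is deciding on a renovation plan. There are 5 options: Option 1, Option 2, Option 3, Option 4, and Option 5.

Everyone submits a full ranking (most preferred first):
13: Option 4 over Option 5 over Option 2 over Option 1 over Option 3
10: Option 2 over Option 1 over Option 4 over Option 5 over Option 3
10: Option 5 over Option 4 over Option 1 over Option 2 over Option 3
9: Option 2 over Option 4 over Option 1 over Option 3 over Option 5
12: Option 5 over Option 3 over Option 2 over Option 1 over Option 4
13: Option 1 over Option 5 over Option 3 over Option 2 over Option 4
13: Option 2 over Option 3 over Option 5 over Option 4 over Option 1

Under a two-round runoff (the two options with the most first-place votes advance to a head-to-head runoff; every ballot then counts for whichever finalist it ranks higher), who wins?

Option 5

Round 1 first-place votes: Option 1 13, Option 2 32, Option 3 0, Option 4 13, Option 5 22. Option 2 and Option 5 advance.
Runoff: Option 2 is ranked above Option 5 on 32 ballots, Option 5 above Option 2 on 48.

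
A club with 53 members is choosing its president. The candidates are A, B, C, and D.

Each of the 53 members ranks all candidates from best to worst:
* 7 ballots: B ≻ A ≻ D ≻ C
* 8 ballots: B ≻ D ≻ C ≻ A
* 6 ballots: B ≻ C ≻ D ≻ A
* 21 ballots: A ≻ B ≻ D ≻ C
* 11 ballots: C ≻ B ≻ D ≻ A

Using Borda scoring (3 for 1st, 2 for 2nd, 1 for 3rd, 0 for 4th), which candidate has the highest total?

A: 7×2 + 8×0 + 6×0 + 21×3 + 11×0 = 77
B: 7×3 + 8×3 + 6×3 + 21×2 + 11×2 = 127
C: 7×0 + 8×1 + 6×2 + 21×0 + 11×3 = 53
D: 7×1 + 8×2 + 6×1 + 21×1 + 11×1 = 61

B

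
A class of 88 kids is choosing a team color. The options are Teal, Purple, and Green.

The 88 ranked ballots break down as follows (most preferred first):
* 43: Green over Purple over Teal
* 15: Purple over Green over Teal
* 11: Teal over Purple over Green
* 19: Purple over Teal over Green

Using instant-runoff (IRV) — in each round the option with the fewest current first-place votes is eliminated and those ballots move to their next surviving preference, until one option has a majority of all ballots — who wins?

Round 1: Teal 11, Purple 34, Green 43. Teal eliminated.
Round 2: Purple 45, Green 43. Purple has a majority (≥45).

Purple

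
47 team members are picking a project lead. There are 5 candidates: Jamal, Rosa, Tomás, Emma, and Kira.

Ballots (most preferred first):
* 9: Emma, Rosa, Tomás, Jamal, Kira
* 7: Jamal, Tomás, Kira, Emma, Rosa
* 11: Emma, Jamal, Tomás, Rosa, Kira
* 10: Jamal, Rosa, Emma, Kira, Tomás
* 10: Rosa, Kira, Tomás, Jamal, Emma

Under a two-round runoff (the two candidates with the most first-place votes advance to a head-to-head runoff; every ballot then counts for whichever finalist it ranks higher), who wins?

Jamal

Round 1 first-place votes: Jamal 17, Rosa 10, Tomás 0, Emma 20, Kira 0. Emma and Jamal advance.
Runoff: Emma is ranked above Jamal on 20 ballots, Jamal above Emma on 27.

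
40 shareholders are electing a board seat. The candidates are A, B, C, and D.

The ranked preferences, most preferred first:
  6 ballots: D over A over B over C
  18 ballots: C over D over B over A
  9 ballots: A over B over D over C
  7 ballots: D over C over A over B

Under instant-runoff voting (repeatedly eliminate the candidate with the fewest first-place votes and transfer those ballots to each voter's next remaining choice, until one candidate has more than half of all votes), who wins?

Round 1: A 9, B 0, C 18, D 13. B eliminated.
Round 2: A 9, C 18, D 13. A eliminated.
Round 3: C 18, D 22. D has a majority (≥21).

D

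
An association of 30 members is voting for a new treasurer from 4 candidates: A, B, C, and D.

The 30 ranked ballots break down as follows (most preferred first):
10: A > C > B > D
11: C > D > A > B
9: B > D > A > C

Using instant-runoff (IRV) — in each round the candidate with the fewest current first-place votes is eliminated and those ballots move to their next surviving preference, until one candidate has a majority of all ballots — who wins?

Round 1: A 10, B 9, C 11, D 0. D eliminated.
Round 2: A 10, B 9, C 11. B eliminated.
Round 3: A 19, C 11. A has a majority (≥16).

A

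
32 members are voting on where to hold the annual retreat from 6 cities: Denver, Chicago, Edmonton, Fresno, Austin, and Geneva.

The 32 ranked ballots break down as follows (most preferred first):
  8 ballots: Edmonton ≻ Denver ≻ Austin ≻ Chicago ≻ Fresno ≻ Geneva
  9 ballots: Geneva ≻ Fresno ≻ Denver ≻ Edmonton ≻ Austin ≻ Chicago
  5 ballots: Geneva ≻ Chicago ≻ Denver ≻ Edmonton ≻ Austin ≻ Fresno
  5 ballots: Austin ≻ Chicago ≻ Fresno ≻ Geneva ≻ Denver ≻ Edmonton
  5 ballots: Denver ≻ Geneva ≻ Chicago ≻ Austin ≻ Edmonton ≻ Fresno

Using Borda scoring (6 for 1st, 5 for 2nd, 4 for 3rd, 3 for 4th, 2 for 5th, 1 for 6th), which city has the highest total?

Denver: 8×5 + 9×4 + 5×4 + 5×2 + 5×6 = 136
Chicago: 8×3 + 9×1 + 5×5 + 5×5 + 5×4 = 103
Edmonton: 8×6 + 9×3 + 5×3 + 5×1 + 5×2 = 105
Fresno: 8×2 + 9×5 + 5×1 + 5×4 + 5×1 = 91
Austin: 8×4 + 9×2 + 5×2 + 5×6 + 5×3 = 105
Geneva: 8×1 + 9×6 + 5×6 + 5×3 + 5×5 = 132

Denver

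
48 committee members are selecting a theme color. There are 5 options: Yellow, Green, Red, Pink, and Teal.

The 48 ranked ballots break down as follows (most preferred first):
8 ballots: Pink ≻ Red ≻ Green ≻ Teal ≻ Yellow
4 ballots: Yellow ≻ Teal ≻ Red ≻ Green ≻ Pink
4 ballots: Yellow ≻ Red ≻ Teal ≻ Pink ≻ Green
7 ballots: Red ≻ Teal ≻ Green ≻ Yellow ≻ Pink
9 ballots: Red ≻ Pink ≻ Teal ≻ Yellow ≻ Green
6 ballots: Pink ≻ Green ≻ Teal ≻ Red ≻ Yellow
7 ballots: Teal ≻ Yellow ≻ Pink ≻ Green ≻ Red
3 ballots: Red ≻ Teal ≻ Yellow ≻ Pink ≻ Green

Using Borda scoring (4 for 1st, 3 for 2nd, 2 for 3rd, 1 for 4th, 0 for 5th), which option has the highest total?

Red

Yellow: 8×0 + 4×4 + 4×4 + 7×1 + 9×1 + 6×0 + 7×3 + 3×2 = 75
Green: 8×2 + 4×1 + 4×0 + 7×2 + 9×0 + 6×3 + 7×1 + 3×0 = 59
Red: 8×3 + 4×2 + 4×3 + 7×4 + 9×4 + 6×1 + 7×0 + 3×4 = 126
Pink: 8×4 + 4×0 + 4×1 + 7×0 + 9×3 + 6×4 + 7×2 + 3×1 = 104
Teal: 8×1 + 4×3 + 4×2 + 7×3 + 9×2 + 6×2 + 7×4 + 3×3 = 116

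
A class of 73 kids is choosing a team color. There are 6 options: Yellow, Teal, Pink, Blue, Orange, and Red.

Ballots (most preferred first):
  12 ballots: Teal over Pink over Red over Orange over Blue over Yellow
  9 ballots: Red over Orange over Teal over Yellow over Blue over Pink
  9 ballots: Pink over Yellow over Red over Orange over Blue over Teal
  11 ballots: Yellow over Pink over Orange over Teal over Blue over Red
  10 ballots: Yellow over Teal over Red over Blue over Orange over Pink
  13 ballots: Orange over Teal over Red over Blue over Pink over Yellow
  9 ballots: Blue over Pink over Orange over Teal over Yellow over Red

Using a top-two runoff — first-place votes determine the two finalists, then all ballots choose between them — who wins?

Round 1 first-place votes: Yellow 21, Teal 12, Pink 9, Blue 9, Orange 13, Red 9. Yellow and Orange advance.
Runoff: Yellow is ranked above Orange on 30 ballots, Orange above Yellow on 43.

Orange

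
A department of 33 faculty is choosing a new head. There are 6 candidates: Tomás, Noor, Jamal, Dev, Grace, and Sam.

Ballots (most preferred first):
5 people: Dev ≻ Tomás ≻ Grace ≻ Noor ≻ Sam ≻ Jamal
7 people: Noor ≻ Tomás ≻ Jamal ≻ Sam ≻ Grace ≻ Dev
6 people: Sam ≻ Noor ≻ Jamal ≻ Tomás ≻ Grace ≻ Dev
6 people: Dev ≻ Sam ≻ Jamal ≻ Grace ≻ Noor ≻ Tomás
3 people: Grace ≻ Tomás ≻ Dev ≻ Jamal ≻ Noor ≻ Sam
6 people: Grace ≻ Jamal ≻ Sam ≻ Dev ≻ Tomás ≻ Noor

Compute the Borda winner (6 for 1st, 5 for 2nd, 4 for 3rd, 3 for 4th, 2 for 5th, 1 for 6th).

Sam

Tomás: 5×5 + 7×5 + 6×3 + 6×1 + 3×5 + 6×2 = 111
Noor: 5×3 + 7×6 + 6×5 + 6×2 + 3×2 + 6×1 = 111
Jamal: 5×1 + 7×4 + 6×4 + 6×4 + 3×3 + 6×5 = 120
Dev: 5×6 + 7×1 + 6×1 + 6×6 + 3×4 + 6×3 = 109
Grace: 5×4 + 7×2 + 6×2 + 6×3 + 3×6 + 6×6 = 118
Sam: 5×2 + 7×3 + 6×6 + 6×5 + 3×1 + 6×4 = 124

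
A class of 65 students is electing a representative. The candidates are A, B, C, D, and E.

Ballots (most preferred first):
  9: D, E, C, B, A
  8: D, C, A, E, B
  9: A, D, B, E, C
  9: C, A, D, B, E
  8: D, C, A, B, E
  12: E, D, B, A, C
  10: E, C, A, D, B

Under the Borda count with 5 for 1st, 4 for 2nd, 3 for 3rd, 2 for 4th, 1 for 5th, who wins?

A: 9×1 + 8×3 + 9×5 + 9×4 + 8×3 + 12×2 + 10×3 = 192
B: 9×2 + 8×1 + 9×3 + 9×2 + 8×2 + 12×3 + 10×1 = 133
C: 9×3 + 8×4 + 9×1 + 9×5 + 8×4 + 12×1 + 10×4 = 197
D: 9×5 + 8×5 + 9×4 + 9×3 + 8×5 + 12×4 + 10×2 = 256
E: 9×4 + 8×2 + 9×2 + 9×1 + 8×1 + 12×5 + 10×5 = 197

D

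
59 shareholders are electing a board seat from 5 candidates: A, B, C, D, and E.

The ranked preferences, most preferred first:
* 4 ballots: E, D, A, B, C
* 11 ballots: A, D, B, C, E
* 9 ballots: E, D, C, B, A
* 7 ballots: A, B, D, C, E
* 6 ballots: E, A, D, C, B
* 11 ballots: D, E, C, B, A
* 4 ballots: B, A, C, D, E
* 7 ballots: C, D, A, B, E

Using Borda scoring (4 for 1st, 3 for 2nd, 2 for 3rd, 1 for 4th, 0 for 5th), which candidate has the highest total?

A: 4×2 + 11×4 + 9×0 + 7×4 + 6×3 + 11×0 + 4×3 + 7×2 = 124
B: 4×1 + 11×2 + 9×1 + 7×3 + 6×0 + 11×1 + 4×4 + 7×1 = 90
C: 4×0 + 11×1 + 9×2 + 7×1 + 6×1 + 11×2 + 4×2 + 7×4 = 100
D: 4×3 + 11×3 + 9×3 + 7×2 + 6×2 + 11×4 + 4×1 + 7×3 = 167
E: 4×4 + 11×0 + 9×4 + 7×0 + 6×4 + 11×3 + 4×0 + 7×0 = 109

D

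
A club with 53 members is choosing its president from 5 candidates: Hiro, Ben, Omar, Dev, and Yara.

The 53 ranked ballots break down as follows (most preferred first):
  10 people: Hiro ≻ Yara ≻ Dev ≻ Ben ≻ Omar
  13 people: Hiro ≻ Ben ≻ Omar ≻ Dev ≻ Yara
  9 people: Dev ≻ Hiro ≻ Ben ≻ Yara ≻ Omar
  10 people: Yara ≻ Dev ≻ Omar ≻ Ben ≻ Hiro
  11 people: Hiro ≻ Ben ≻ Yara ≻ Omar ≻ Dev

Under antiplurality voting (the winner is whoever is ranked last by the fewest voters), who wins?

Ben

Last-place votes: Hiro 10, Ben 0, Omar 19, Dev 11, Yara 13.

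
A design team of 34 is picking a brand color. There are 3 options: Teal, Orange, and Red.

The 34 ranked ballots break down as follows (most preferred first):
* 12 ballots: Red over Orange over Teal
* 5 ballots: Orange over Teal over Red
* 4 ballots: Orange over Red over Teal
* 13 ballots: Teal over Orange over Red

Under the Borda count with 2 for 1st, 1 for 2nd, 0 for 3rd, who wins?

Teal: 12×0 + 5×1 + 4×0 + 13×2 = 31
Orange: 12×1 + 5×2 + 4×2 + 13×1 = 43
Red: 12×2 + 5×0 + 4×1 + 13×0 = 28

Orange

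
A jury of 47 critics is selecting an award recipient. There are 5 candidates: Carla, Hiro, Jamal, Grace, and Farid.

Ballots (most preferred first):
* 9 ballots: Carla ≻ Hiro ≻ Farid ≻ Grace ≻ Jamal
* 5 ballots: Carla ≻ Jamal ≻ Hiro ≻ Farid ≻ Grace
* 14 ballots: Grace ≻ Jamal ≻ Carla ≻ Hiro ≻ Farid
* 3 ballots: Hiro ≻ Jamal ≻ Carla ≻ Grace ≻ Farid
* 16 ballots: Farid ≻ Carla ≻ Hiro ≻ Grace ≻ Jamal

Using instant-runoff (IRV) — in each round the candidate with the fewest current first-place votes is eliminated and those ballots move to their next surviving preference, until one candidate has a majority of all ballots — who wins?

Carla

Round 1: Carla 14, Hiro 3, Jamal 0, Grace 14, Farid 16. Jamal eliminated.
Round 2: Carla 14, Hiro 3, Grace 14, Farid 16. Hiro eliminated.
Round 3: Carla 17, Grace 14, Farid 16. Grace eliminated.
Round 4: Carla 31, Farid 16. Carla has a majority (≥24).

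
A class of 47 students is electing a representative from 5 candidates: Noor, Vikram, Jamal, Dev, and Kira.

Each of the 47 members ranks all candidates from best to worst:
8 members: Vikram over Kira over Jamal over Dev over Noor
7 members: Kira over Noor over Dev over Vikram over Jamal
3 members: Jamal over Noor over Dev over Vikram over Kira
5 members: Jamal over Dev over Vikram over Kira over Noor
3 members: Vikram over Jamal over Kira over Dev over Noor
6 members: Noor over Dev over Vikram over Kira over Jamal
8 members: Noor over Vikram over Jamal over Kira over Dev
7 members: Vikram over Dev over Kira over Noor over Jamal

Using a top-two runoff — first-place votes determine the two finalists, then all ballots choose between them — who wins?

Round 1 first-place votes: Noor 14, Vikram 18, Jamal 8, Dev 0, Kira 7. Vikram and Noor advance.
Runoff: Vikram is ranked above Noor on 23 ballots, Noor above Vikram on 24.

Noor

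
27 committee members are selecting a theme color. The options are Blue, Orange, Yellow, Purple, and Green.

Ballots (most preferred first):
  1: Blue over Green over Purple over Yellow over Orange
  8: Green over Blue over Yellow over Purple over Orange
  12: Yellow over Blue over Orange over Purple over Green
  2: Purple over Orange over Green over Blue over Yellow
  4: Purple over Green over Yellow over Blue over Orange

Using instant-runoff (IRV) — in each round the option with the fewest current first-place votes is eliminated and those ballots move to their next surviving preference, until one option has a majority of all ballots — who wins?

Green

Round 1: Blue 1, Orange 0, Yellow 12, Purple 6, Green 8. Orange eliminated.
Round 2: Blue 1, Yellow 12, Purple 6, Green 8. Blue eliminated.
Round 3: Yellow 12, Purple 6, Green 9. Purple eliminated.
Round 4: Yellow 12, Green 15. Green has a majority (≥14).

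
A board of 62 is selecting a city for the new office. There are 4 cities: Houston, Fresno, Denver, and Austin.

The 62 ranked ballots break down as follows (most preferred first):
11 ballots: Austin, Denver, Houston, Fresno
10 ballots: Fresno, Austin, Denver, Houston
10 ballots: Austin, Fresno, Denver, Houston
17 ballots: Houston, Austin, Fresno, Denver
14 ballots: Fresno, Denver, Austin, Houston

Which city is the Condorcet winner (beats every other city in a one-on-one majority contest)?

Austin vs Houston: 45–17
Austin vs Fresno: 38–24
Austin vs Denver: 48–14
Austin beats every other city.

Austin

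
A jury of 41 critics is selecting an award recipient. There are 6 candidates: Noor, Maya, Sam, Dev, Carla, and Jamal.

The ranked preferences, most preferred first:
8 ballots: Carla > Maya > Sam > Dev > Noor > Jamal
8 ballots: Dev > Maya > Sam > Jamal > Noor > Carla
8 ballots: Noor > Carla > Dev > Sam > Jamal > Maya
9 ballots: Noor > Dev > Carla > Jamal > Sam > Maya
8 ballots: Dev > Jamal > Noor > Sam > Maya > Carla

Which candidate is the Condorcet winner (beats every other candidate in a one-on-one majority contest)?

Dev vs Noor: 24–17
Dev vs Maya: 33–8
Dev vs Sam: 33–8
Dev vs Carla: 25–16
Dev vs Jamal: 41–0
Dev beats every other candidate.

Dev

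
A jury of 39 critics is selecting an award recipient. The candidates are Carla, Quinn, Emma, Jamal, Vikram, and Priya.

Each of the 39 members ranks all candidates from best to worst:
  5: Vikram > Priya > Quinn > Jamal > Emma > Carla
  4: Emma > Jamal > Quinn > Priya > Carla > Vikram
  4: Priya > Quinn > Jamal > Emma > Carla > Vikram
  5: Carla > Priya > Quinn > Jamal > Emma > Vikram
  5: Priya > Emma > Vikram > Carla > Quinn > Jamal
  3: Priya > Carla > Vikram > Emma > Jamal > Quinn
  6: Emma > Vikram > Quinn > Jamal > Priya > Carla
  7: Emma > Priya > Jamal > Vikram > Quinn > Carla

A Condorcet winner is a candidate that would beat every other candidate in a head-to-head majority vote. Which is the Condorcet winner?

Priya vs Carla: 34–5
Priya vs Quinn: 29–10
Priya vs Emma: 22–17
Priya vs Jamal: 29–10
Priya vs Vikram: 28–11
Priya beats every other candidate.

Priya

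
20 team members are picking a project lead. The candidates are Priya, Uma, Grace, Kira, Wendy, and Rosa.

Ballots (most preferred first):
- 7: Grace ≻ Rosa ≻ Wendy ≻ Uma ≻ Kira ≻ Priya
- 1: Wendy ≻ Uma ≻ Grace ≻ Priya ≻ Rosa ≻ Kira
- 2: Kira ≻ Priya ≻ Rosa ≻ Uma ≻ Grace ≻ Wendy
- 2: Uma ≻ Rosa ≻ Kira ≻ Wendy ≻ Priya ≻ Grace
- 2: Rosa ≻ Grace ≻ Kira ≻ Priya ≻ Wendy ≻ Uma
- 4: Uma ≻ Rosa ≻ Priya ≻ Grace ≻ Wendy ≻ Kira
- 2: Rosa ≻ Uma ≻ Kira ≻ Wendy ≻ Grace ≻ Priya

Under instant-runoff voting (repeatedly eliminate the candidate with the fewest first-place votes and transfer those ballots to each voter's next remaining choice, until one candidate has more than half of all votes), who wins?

Uma

Round 1: Priya 0, Uma 6, Grace 7, Kira 2, Wendy 1, Rosa 4. Priya eliminated.
Round 2: Uma 6, Grace 7, Kira 2, Wendy 1, Rosa 4. Wendy eliminated.
Round 3: Uma 7, Grace 7, Kira 2, Rosa 4. Kira eliminated.
Round 4: Uma 7, Grace 7, Rosa 6. Rosa eliminated.
Round 5: Uma 11, Grace 9. Uma has a majority (≥11).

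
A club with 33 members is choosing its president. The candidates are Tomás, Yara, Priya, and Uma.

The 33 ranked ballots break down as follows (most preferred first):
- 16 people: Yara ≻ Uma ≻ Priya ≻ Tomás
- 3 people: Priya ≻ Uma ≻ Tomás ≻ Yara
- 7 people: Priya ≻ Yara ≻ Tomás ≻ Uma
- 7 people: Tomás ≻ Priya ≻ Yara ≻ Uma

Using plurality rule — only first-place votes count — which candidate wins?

Yara

First-place votes: Tomás 7, Yara 16, Priya 10, Uma 0.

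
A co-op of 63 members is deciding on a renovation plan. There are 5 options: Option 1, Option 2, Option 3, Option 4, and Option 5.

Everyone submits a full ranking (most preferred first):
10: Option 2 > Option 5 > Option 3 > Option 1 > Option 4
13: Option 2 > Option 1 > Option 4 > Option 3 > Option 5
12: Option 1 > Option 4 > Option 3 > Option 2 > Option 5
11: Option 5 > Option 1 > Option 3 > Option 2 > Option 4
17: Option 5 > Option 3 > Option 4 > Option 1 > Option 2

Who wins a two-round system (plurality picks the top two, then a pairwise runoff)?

Round 1 first-place votes: Option 1 12, Option 2 23, Option 3 0, Option 4 0, Option 5 28. Option 5 and Option 2 advance.
Runoff: Option 5 is ranked above Option 2 on 28 ballots, Option 2 above Option 5 on 35.

Option 2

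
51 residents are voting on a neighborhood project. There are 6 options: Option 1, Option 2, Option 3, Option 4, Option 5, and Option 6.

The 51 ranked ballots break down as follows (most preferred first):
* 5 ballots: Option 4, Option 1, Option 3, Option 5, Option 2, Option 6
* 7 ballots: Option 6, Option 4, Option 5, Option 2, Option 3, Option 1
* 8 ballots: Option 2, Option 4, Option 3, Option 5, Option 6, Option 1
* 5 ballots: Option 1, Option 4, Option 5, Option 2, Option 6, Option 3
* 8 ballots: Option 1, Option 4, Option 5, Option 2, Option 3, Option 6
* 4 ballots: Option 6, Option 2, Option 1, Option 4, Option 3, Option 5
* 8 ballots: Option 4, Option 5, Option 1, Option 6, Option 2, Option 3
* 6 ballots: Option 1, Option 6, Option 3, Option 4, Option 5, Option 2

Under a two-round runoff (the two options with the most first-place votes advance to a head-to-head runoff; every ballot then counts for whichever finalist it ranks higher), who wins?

Option 4

Round 1 first-place votes: Option 1 19, Option 2 8, Option 3 0, Option 4 13, Option 5 0, Option 6 11. Option 1 and Option 4 advance.
Runoff: Option 1 is ranked above Option 4 on 23 ballots, Option 4 above Option 1 on 28.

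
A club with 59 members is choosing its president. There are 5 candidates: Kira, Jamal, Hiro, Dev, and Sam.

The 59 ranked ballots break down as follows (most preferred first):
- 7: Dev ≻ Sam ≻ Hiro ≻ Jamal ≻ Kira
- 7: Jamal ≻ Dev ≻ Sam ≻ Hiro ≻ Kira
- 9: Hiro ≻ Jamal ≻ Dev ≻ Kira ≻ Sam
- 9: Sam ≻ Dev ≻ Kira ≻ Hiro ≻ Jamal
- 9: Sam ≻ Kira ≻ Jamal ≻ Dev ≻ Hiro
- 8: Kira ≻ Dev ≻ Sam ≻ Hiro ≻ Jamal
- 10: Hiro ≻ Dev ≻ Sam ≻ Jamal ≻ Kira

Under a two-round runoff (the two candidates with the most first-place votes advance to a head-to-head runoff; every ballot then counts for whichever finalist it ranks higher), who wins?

Sam

Round 1 first-place votes: Kira 8, Jamal 7, Hiro 19, Dev 7, Sam 18. Hiro and Sam advance.
Runoff: Hiro is ranked above Sam on 19 ballots, Sam above Hiro on 40.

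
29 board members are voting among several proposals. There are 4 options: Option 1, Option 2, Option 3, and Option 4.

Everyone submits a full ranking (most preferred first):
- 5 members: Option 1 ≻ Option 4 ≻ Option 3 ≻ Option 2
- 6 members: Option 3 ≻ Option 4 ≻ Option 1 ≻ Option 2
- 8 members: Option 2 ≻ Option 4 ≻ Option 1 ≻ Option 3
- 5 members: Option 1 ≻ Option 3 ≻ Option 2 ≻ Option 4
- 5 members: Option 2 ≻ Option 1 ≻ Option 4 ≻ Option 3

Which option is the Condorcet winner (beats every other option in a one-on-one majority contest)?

Option 1

Option 1 vs Option 2: 16–13
Option 1 vs Option 3: 23–6
Option 1 vs Option 4: 15–14
Option 1 beats every other option.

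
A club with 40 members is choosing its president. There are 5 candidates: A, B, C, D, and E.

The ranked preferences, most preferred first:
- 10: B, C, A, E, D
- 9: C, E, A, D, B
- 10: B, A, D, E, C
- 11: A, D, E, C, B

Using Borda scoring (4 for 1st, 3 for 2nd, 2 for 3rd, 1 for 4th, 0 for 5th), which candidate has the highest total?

A: 10×2 + 9×2 + 10×3 + 11×4 = 112
B: 10×4 + 9×0 + 10×4 + 11×0 = 80
C: 10×3 + 9×4 + 10×0 + 11×1 = 77
D: 10×0 + 9×1 + 10×2 + 11×3 = 62
E: 10×1 + 9×3 + 10×1 + 11×2 = 69

A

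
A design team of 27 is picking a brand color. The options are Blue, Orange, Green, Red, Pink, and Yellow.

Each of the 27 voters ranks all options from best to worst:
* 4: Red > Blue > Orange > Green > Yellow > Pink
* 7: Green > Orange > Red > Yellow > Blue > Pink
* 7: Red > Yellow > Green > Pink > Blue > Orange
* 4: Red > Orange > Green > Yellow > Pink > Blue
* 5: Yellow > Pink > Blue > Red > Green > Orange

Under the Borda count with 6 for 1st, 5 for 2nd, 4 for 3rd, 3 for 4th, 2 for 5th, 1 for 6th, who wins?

Red

Blue: 4×5 + 7×2 + 7×2 + 4×1 + 5×4 = 72
Orange: 4×4 + 7×5 + 7×1 + 4×5 + 5×1 = 83
Green: 4×3 + 7×6 + 7×4 + 4×4 + 5×2 = 108
Red: 4×6 + 7×4 + 7×6 + 4×6 + 5×3 = 133
Pink: 4×1 + 7×1 + 7×3 + 4×2 + 5×5 = 65
Yellow: 4×2 + 7×3 + 7×5 + 4×3 + 5×6 = 106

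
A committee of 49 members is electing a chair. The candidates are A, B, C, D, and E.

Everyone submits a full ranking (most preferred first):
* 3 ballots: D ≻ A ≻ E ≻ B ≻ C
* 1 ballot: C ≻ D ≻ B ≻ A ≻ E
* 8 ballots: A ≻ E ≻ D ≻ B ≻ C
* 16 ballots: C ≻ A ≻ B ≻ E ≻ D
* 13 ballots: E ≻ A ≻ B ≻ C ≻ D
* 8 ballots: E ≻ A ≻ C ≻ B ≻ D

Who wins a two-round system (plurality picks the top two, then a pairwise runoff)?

Round 1 first-place votes: A 8, B 0, C 17, D 3, E 21. E and C advance.
Runoff: E is ranked above C on 32 ballots, C above E on 17.

E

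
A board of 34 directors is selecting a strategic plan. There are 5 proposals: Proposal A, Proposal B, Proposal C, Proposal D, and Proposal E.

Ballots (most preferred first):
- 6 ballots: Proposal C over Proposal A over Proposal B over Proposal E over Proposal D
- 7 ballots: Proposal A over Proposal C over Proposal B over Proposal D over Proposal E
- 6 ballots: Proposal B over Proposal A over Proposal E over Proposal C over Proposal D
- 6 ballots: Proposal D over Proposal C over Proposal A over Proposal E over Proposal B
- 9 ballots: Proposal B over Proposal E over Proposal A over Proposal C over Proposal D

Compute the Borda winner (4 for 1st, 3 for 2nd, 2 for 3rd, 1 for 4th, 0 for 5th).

Proposal A: 6×3 + 7×4 + 6×3 + 6×2 + 9×2 = 94
Proposal B: 6×2 + 7×2 + 6×4 + 6×0 + 9×4 = 86
Proposal C: 6×4 + 7×3 + 6×1 + 6×3 + 9×1 = 78
Proposal D: 6×0 + 7×1 + 6×0 + 6×4 + 9×0 = 31
Proposal E: 6×1 + 7×0 + 6×2 + 6×1 + 9×3 = 51

Proposal A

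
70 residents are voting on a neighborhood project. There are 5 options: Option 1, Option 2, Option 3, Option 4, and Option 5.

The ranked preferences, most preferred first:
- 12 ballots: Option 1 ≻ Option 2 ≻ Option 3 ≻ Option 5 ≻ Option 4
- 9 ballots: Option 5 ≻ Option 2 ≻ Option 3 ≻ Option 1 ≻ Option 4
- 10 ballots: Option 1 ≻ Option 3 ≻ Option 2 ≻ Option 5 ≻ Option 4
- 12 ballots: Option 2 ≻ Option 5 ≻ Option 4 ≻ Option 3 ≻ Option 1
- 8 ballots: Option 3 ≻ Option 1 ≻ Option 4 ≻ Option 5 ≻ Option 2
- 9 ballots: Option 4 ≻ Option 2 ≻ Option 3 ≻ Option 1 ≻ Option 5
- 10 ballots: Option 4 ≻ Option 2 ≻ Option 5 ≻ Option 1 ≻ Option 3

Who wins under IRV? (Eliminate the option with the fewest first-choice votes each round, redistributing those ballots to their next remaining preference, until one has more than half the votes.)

Round 1: Option 1 22, Option 2 12, Option 3 8, Option 4 19, Option 5 9. Option 3 eliminated.
Round 2: Option 1 30, Option 2 12, Option 4 19, Option 5 9. Option 5 eliminated.
Round 3: Option 1 30, Option 2 21, Option 4 19. Option 4 eliminated.
Round 4: Option 1 30, Option 2 40. Option 2 has a majority (≥36).

Option 2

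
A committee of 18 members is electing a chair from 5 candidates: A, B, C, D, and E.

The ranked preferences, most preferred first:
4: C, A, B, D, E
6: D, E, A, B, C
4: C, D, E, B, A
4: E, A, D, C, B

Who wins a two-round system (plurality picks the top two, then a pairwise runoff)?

D

Round 1 first-place votes: A 0, B 0, C 8, D 6, E 4. C and D advance.
Runoff: C is ranked above D on 8 ballots, D above C on 10.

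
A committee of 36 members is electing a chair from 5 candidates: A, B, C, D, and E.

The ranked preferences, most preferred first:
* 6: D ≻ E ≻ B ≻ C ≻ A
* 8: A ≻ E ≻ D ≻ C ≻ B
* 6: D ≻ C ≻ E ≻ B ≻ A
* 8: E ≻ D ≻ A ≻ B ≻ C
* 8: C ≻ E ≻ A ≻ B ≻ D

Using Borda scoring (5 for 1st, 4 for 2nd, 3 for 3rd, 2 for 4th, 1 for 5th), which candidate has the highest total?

A: 6×1 + 8×5 + 6×1 + 8×3 + 8×3 = 100
B: 6×3 + 8×1 + 6×2 + 8×2 + 8×2 = 70
C: 6×2 + 8×2 + 6×4 + 8×1 + 8×5 = 100
D: 6×5 + 8×3 + 6×5 + 8×4 + 8×1 = 124
E: 6×4 + 8×4 + 6×3 + 8×5 + 8×4 = 146

E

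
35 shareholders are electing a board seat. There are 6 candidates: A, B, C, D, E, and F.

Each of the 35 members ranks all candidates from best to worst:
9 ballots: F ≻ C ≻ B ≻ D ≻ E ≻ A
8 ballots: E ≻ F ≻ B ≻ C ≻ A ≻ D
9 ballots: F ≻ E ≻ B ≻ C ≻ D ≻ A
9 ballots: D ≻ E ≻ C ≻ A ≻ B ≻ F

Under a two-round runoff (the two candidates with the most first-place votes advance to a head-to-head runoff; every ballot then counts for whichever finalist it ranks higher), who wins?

Round 1 first-place votes: A 0, B 0, C 0, D 9, E 8, F 18. F and D advance.
Runoff: F is ranked above D on 26 ballots, D above F on 9.

F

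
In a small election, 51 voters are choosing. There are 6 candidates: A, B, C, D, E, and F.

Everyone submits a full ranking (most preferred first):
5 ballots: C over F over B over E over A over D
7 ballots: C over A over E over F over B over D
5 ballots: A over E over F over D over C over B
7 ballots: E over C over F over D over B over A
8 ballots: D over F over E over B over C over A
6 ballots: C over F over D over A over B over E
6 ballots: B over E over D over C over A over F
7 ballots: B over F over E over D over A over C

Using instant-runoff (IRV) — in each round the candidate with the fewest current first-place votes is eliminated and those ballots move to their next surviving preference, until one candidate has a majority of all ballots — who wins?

E

Round 1: A 5, B 13, C 18, D 8, E 7, F 0. F eliminated.
Round 2: A 5, B 13, C 18, D 8, E 7. A eliminated.
Round 3: B 13, C 18, D 8, E 12. D eliminated.
Round 4: B 13, C 18, E 20. B eliminated.
Round 5: C 18, E 33. E has a majority (≥26).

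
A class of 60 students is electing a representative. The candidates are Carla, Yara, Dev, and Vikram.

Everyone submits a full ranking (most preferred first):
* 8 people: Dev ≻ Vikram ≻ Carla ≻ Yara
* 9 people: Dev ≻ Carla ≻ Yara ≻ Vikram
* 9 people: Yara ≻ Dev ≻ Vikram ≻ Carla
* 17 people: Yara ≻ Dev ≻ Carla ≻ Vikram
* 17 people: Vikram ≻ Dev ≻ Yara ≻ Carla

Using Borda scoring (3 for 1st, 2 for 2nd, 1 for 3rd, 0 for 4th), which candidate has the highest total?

Carla: 8×1 + 9×2 + 9×0 + 17×1 + 17×0 = 43
Yara: 8×0 + 9×1 + 9×3 + 17×3 + 17×1 = 104
Dev: 8×3 + 9×3 + 9×2 + 17×2 + 17×2 = 137
Vikram: 8×2 + 9×0 + 9×1 + 17×0 + 17×3 = 76

Dev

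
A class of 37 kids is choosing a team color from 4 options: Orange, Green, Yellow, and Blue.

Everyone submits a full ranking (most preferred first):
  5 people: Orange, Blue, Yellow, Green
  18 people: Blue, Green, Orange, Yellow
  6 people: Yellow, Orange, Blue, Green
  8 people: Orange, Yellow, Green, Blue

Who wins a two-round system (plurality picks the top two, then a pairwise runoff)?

Orange

Round 1 first-place votes: Orange 13, Green 0, Yellow 6, Blue 18. Blue and Orange advance.
Runoff: Blue is ranked above Orange on 18 ballots, Orange above Blue on 19.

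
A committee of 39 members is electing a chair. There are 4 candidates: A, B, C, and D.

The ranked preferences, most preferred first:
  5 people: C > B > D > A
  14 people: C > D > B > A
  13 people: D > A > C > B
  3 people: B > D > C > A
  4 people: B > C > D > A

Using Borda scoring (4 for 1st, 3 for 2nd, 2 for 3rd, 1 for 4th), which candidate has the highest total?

A: 5×1 + 14×1 + 13×3 + 3×1 + 4×1 = 65
B: 5×3 + 14×2 + 13×1 + 3×4 + 4×4 = 84
C: 5×4 + 14×4 + 13×2 + 3×2 + 4×3 = 120
D: 5×2 + 14×3 + 13×4 + 3×3 + 4×2 = 121

D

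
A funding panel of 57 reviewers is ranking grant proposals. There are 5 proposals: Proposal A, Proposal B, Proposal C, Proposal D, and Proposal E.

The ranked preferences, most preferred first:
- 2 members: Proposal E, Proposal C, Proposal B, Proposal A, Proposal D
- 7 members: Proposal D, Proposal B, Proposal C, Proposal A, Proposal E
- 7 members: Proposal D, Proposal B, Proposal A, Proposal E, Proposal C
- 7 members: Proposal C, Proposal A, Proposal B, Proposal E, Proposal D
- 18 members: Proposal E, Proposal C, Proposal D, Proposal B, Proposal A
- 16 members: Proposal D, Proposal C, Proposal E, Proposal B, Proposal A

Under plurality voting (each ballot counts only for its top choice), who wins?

Proposal D

First-place votes: Proposal A 0, Proposal B 0, Proposal C 7, Proposal D 30, Proposal E 20.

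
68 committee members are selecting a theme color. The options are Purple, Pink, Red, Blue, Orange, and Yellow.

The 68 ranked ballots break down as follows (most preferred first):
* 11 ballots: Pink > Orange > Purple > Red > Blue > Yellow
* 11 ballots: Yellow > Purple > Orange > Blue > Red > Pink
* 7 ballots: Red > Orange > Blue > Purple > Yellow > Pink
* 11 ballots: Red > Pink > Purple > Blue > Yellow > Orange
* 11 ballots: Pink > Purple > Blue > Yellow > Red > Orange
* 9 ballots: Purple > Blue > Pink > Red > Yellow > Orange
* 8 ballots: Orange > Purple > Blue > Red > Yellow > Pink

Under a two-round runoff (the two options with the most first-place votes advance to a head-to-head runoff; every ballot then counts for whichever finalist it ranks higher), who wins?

Red

Round 1 first-place votes: Purple 9, Pink 22, Red 18, Blue 0, Orange 8, Yellow 11. Pink and Red advance.
Runoff: Pink is ranked above Red on 31 ballots, Red above Pink on 37.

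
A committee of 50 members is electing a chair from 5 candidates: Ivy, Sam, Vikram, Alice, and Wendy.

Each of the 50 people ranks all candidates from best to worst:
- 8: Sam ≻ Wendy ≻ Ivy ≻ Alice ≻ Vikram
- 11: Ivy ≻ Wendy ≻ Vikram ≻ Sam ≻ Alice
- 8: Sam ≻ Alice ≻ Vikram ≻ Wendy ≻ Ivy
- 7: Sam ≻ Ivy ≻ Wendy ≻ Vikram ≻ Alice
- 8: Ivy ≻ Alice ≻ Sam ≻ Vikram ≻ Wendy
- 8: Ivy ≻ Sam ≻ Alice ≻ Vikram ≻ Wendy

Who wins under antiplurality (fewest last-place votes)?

Last-place votes: Ivy 8, Sam 0, Vikram 8, Alice 18, Wendy 16.

Sam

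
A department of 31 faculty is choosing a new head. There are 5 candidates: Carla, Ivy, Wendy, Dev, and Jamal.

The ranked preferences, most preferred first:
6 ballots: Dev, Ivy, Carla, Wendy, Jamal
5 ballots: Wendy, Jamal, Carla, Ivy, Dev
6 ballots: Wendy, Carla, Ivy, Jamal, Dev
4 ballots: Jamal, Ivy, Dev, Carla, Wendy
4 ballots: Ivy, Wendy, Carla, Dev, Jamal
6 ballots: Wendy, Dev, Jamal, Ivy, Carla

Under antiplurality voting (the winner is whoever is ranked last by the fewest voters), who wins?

Ivy

Last-place votes: Carla 6, Ivy 0, Wendy 4, Dev 11, Jamal 10.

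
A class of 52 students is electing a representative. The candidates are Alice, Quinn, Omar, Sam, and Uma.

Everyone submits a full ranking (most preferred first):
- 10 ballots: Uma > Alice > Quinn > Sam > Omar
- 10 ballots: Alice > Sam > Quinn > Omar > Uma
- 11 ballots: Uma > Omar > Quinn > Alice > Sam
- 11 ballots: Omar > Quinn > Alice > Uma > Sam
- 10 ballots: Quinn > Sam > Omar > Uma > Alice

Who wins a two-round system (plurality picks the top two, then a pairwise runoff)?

Round 1 first-place votes: Alice 10, Quinn 10, Omar 11, Sam 0, Uma 21. Uma and Omar advance.
Runoff: Uma is ranked above Omar on 21 ballots, Omar above Uma on 31.

Omar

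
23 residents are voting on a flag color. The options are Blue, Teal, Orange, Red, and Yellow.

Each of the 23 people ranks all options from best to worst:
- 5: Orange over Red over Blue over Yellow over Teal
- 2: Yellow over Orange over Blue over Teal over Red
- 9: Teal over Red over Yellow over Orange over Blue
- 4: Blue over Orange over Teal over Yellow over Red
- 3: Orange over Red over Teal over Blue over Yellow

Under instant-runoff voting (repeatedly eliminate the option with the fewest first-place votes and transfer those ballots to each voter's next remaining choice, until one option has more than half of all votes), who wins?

Round 1: Blue 4, Teal 9, Orange 8, Red 0, Yellow 2. Red eliminated.
Round 2: Blue 4, Teal 9, Orange 8, Yellow 2. Yellow eliminated.
Round 3: Blue 4, Teal 9, Orange 10. Blue eliminated.
Round 4: Teal 9, Orange 14. Orange has a majority (≥12).

Orange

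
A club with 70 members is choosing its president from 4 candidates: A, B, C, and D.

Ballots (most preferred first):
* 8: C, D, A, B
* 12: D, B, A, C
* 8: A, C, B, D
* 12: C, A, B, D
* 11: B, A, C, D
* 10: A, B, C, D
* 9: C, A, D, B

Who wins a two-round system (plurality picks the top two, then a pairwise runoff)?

Round 1 first-place votes: A 18, B 11, C 29, D 12. C and A advance.
Runoff: C is ranked above A on 29 ballots, A above C on 41.

A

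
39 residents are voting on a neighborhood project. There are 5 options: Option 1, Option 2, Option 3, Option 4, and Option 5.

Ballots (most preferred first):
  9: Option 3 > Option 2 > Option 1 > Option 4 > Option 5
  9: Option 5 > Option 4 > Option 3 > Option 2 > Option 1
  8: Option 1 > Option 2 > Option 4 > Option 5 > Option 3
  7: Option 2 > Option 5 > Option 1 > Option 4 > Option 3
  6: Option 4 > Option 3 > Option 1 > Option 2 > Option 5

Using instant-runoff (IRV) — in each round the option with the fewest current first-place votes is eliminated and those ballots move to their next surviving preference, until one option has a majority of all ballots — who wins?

Option 5

Round 1: Option 1 8, Option 2 7, Option 3 9, Option 4 6, Option 5 9. Option 4 eliminated.
Round 2: Option 1 8, Option 2 7, Option 3 15, Option 5 9. Option 2 eliminated.
Round 3: Option 1 8, Option 3 15, Option 5 16. Option 1 eliminated.
Round 4: Option 3 15, Option 5 24. Option 5 has a majority (≥20).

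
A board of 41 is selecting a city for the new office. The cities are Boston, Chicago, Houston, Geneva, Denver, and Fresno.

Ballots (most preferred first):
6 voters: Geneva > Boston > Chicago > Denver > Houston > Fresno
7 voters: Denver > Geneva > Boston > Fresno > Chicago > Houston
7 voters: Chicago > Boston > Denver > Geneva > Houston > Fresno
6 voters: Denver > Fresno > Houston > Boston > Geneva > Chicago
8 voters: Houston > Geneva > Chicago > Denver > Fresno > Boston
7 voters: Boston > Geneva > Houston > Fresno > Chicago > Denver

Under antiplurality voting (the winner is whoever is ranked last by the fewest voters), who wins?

Last-place votes: Boston 8, Chicago 6, Houston 7, Geneva 0, Denver 7, Fresno 13.

Geneva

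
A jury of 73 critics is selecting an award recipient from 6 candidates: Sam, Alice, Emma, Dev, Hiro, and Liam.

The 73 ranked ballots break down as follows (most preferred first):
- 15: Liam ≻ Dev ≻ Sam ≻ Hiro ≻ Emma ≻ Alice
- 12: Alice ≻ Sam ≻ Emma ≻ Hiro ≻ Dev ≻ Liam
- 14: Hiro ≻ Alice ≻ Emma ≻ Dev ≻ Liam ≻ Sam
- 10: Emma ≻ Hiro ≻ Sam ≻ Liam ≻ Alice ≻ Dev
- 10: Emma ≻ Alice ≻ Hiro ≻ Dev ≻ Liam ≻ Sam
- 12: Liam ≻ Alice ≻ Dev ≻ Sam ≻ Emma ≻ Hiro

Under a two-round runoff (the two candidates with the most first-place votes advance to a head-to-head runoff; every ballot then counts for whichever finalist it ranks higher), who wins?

Emma

Round 1 first-place votes: Sam 0, Alice 12, Emma 20, Dev 0, Hiro 14, Liam 27. Liam and Emma advance.
Runoff: Liam is ranked above Emma on 27 ballots, Emma above Liam on 46.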